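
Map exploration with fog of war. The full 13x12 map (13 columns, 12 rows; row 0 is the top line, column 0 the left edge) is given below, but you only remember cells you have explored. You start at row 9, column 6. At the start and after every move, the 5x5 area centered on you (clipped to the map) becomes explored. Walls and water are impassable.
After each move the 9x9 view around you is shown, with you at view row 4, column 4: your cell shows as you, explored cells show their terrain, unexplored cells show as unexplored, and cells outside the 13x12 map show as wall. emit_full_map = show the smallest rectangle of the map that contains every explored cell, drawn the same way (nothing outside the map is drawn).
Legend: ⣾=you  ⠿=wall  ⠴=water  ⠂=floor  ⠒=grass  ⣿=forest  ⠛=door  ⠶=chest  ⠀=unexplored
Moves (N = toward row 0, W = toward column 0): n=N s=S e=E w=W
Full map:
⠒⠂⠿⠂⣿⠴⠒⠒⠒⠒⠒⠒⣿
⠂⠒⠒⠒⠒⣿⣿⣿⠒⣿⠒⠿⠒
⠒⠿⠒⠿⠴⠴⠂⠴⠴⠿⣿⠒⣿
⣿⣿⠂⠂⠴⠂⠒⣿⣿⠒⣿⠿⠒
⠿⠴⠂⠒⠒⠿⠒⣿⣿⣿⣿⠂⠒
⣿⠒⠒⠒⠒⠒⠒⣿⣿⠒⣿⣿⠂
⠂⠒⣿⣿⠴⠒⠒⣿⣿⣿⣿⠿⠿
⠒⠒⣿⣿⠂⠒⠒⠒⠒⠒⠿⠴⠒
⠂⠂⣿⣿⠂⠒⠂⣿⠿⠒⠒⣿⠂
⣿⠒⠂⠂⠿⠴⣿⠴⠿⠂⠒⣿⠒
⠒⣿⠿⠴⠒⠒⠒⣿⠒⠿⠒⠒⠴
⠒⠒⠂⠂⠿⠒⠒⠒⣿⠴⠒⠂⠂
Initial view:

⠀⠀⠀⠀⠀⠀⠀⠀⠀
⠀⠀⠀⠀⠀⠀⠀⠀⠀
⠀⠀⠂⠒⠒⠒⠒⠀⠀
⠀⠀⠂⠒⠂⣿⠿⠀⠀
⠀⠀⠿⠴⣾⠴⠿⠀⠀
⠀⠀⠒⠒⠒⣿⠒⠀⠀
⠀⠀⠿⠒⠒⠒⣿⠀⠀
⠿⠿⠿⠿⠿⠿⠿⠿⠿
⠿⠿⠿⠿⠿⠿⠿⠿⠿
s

⠀⠀⠀⠀⠀⠀⠀⠀⠀
⠀⠀⠂⠒⠒⠒⠒⠀⠀
⠀⠀⠂⠒⠂⣿⠿⠀⠀
⠀⠀⠿⠴⣿⠴⠿⠀⠀
⠀⠀⠒⠒⣾⣿⠒⠀⠀
⠀⠀⠿⠒⠒⠒⣿⠀⠀
⠿⠿⠿⠿⠿⠿⠿⠿⠿
⠿⠿⠿⠿⠿⠿⠿⠿⠿
⠿⠿⠿⠿⠿⠿⠿⠿⠿

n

⠀⠀⠀⠀⠀⠀⠀⠀⠀
⠀⠀⠀⠀⠀⠀⠀⠀⠀
⠀⠀⠂⠒⠒⠒⠒⠀⠀
⠀⠀⠂⠒⠂⣿⠿⠀⠀
⠀⠀⠿⠴⣾⠴⠿⠀⠀
⠀⠀⠒⠒⠒⣿⠒⠀⠀
⠀⠀⠿⠒⠒⠒⣿⠀⠀
⠿⠿⠿⠿⠿⠿⠿⠿⠿
⠿⠿⠿⠿⠿⠿⠿⠿⠿

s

⠀⠀⠀⠀⠀⠀⠀⠀⠀
⠀⠀⠂⠒⠒⠒⠒⠀⠀
⠀⠀⠂⠒⠂⣿⠿⠀⠀
⠀⠀⠿⠴⣿⠴⠿⠀⠀
⠀⠀⠒⠒⣾⣿⠒⠀⠀
⠀⠀⠿⠒⠒⠒⣿⠀⠀
⠿⠿⠿⠿⠿⠿⠿⠿⠿
⠿⠿⠿⠿⠿⠿⠿⠿⠿
⠿⠿⠿⠿⠿⠿⠿⠿⠿

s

⠀⠀⠂⠒⠒⠒⠒⠀⠀
⠀⠀⠂⠒⠂⣿⠿⠀⠀
⠀⠀⠿⠴⣿⠴⠿⠀⠀
⠀⠀⠒⠒⠒⣿⠒⠀⠀
⠀⠀⠿⠒⣾⠒⣿⠀⠀
⠿⠿⠿⠿⠿⠿⠿⠿⠿
⠿⠿⠿⠿⠿⠿⠿⠿⠿
⠿⠿⠿⠿⠿⠿⠿⠿⠿
⠿⠿⠿⠿⠿⠿⠿⠿⠿

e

⠀⠂⠒⠒⠒⠒⠀⠀⠀
⠀⠂⠒⠂⣿⠿⠀⠀⠀
⠀⠿⠴⣿⠴⠿⠂⠀⠀
⠀⠒⠒⠒⣿⠒⠿⠀⠀
⠀⠿⠒⠒⣾⣿⠴⠀⠀
⠿⠿⠿⠿⠿⠿⠿⠿⠿
⠿⠿⠿⠿⠿⠿⠿⠿⠿
⠿⠿⠿⠿⠿⠿⠿⠿⠿
⠿⠿⠿⠿⠿⠿⠿⠿⠿

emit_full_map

⠂⠒⠒⠒⠒⠀
⠂⠒⠂⣿⠿⠀
⠿⠴⣿⠴⠿⠂
⠒⠒⠒⣿⠒⠿
⠿⠒⠒⣾⣿⠴

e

⠂⠒⠒⠒⠒⠀⠀⠀⠀
⠂⠒⠂⣿⠿⠀⠀⠀⠀
⠿⠴⣿⠴⠿⠂⠒⠀⠀
⠒⠒⠒⣿⠒⠿⠒⠀⠀
⠿⠒⠒⠒⣾⠴⠒⠀⠀
⠿⠿⠿⠿⠿⠿⠿⠿⠿
⠿⠿⠿⠿⠿⠿⠿⠿⠿
⠿⠿⠿⠿⠿⠿⠿⠿⠿
⠿⠿⠿⠿⠿⠿⠿⠿⠿

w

⠀⠂⠒⠒⠒⠒⠀⠀⠀
⠀⠂⠒⠂⣿⠿⠀⠀⠀
⠀⠿⠴⣿⠴⠿⠂⠒⠀
⠀⠒⠒⠒⣿⠒⠿⠒⠀
⠀⠿⠒⠒⣾⣿⠴⠒⠀
⠿⠿⠿⠿⠿⠿⠿⠿⠿
⠿⠿⠿⠿⠿⠿⠿⠿⠿
⠿⠿⠿⠿⠿⠿⠿⠿⠿
⠿⠿⠿⠿⠿⠿⠿⠿⠿

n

⠀⠀⠀⠀⠀⠀⠀⠀⠀
⠀⠂⠒⠒⠒⠒⠀⠀⠀
⠀⠂⠒⠂⣿⠿⠒⠀⠀
⠀⠿⠴⣿⠴⠿⠂⠒⠀
⠀⠒⠒⠒⣾⠒⠿⠒⠀
⠀⠿⠒⠒⠒⣿⠴⠒⠀
⠿⠿⠿⠿⠿⠿⠿⠿⠿
⠿⠿⠿⠿⠿⠿⠿⠿⠿
⠿⠿⠿⠿⠿⠿⠿⠿⠿

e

⠀⠀⠀⠀⠀⠀⠀⠀⠀
⠂⠒⠒⠒⠒⠀⠀⠀⠀
⠂⠒⠂⣿⠿⠒⠒⠀⠀
⠿⠴⣿⠴⠿⠂⠒⠀⠀
⠒⠒⠒⣿⣾⠿⠒⠀⠀
⠿⠒⠒⠒⣿⠴⠒⠀⠀
⠿⠿⠿⠿⠿⠿⠿⠿⠿
⠿⠿⠿⠿⠿⠿⠿⠿⠿
⠿⠿⠿⠿⠿⠿⠿⠿⠿

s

⠂⠒⠒⠒⠒⠀⠀⠀⠀
⠂⠒⠂⣿⠿⠒⠒⠀⠀
⠿⠴⣿⠴⠿⠂⠒⠀⠀
⠒⠒⠒⣿⠒⠿⠒⠀⠀
⠿⠒⠒⠒⣾⠴⠒⠀⠀
⠿⠿⠿⠿⠿⠿⠿⠿⠿
⠿⠿⠿⠿⠿⠿⠿⠿⠿
⠿⠿⠿⠿⠿⠿⠿⠿⠿
⠿⠿⠿⠿⠿⠿⠿⠿⠿

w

⠀⠂⠒⠒⠒⠒⠀⠀⠀
⠀⠂⠒⠂⣿⠿⠒⠒⠀
⠀⠿⠴⣿⠴⠿⠂⠒⠀
⠀⠒⠒⠒⣿⠒⠿⠒⠀
⠀⠿⠒⠒⣾⣿⠴⠒⠀
⠿⠿⠿⠿⠿⠿⠿⠿⠿
⠿⠿⠿⠿⠿⠿⠿⠿⠿
⠿⠿⠿⠿⠿⠿⠿⠿⠿
⠿⠿⠿⠿⠿⠿⠿⠿⠿

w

⠀⠀⠂⠒⠒⠒⠒⠀⠀
⠀⠀⠂⠒⠂⣿⠿⠒⠒
⠀⠀⠿⠴⣿⠴⠿⠂⠒
⠀⠀⠒⠒⠒⣿⠒⠿⠒
⠀⠀⠿⠒⣾⠒⣿⠴⠒
⠿⠿⠿⠿⠿⠿⠿⠿⠿
⠿⠿⠿⠿⠿⠿⠿⠿⠿
⠿⠿⠿⠿⠿⠿⠿⠿⠿
⠿⠿⠿⠿⠿⠿⠿⠿⠿

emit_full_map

⠂⠒⠒⠒⠒⠀⠀
⠂⠒⠂⣿⠿⠒⠒
⠿⠴⣿⠴⠿⠂⠒
⠒⠒⠒⣿⠒⠿⠒
⠿⠒⣾⠒⣿⠴⠒


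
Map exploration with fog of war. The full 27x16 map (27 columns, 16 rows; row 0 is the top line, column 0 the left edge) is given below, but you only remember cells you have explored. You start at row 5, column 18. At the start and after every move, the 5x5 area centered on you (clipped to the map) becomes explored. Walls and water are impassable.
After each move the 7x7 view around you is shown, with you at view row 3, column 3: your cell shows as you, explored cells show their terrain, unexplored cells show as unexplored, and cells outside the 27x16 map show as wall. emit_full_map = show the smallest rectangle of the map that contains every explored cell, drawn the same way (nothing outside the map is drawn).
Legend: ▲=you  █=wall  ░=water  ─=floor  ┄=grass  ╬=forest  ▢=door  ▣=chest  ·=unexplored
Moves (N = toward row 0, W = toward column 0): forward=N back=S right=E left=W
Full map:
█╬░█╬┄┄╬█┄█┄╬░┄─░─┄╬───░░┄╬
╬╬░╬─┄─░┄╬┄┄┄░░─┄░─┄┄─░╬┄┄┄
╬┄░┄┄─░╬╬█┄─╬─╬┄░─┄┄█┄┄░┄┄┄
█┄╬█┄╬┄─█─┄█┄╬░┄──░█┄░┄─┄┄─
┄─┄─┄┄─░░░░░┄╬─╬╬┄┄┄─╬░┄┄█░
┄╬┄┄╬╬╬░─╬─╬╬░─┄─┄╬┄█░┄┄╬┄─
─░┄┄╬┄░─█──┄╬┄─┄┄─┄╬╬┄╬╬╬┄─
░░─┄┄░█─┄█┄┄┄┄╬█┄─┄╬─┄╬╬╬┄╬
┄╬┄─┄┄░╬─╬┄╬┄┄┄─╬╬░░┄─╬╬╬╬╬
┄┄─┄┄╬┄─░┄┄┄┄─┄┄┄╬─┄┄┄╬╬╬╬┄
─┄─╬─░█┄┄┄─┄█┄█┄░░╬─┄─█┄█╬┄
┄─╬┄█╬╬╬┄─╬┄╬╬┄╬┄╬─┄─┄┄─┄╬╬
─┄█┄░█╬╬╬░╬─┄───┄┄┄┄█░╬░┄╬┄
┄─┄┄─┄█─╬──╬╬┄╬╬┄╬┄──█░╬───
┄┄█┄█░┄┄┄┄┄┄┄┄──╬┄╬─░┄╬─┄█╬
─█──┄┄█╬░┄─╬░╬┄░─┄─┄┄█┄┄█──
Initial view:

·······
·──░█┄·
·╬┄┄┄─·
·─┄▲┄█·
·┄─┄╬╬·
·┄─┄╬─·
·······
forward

·······
·░─┄┄█·
·──░█┄·
·╬┄▲┄─·
·─┄╬┄█·
·┄─┄╬╬·
·┄─┄╬─·

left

·······
·┄░─┄┄█
·┄──░█┄
·╬╬▲┄┄─
·┄─┄╬┄█
·┄┄─┄╬╬
··┄─┄╬─

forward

·······
·─┄░─┄·
·┄░─┄┄█
·┄─▲░█┄
·╬╬┄┄┄─
·┄─┄╬┄█
·┄┄─┄╬╬

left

·······
·░─┄░─┄
·╬┄░─┄┄
·░┄▲─░█
·─╬╬┄┄┄
·─┄─┄╬┄
··┄┄─┄╬

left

·······
·░░─┄░─
·─╬┄░─┄
·╬░▲──░
·╬─╬╬┄┄
·░─┄─┄╬
···┄┄─┄

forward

███████
·░┄─░─·
·░░─┄░─
·─╬▲░─┄
·╬░┄──░
·╬─╬╬┄┄
·░─┄─┄╬

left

███████
·╬░┄─░─
·┄░░─┄░
·╬─▲┄░─
·┄╬░┄──
·┄╬─╬╬┄
··░─┄─┄

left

███████
·┄╬░┄─░
·┄┄░░─┄
·─╬▲╬┄░
·█┄╬░┄─
·░┄╬─╬╬
···░─┄─

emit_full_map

┄╬░┄─░─···
┄┄░░─┄░─┄·
─╬▲╬┄░─┄┄█
█┄╬░┄──░█┄
░┄╬─╬╬┄┄┄─
··░─┄─┄╬┄█
····┄┄─┄╬╬
·····┄─┄╬─

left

███████
·█┄╬░┄─
·┄┄┄░░─
·┄─▲─╬┄
·┄█┄╬░┄
·░░┄╬─╬
····░─┄

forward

███████
███████
·█┄╬░┄─
·┄┄▲░░─
·┄─╬─╬┄
·┄█┄╬░┄
·░░┄╬─╬

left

███████
███████
·┄█┄╬░┄
·╬┄▲┄░░
·█┄─╬─╬
·─┄█┄╬░
··░░┄╬─

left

███████
███████
·█┄█┄╬░
·┄╬▲┄┄░
·╬█┄─╬─
·█─┄█┄╬
···░░┄╬

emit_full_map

█┄█┄╬░┄─░─···
┄╬▲┄┄░░─┄░─┄·
╬█┄─╬─╬┄░─┄┄█
█─┄█┄╬░┄──░█┄
··░░┄╬─╬╬┄┄┄─
·····░─┄─┄╬┄█
·······┄┄─┄╬╬
········┄─┄╬─

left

███████
███████
·╬█┄█┄╬
·░┄▲┄┄┄
·╬╬█┄─╬
·─█─┄█┄
····░░┄

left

███████
███████
·┄╬█┄█┄
·─░▲╬┄┄
·░╬╬█┄─
·┄─█─┄█
·····░░

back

███████
·┄╬█┄█┄
·─░┄╬┄┄
·░╬▲█┄─
·┄─█─┄█
·─░░░░░
·······

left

███████
·┄┄╬█┄█
·┄─░┄╬┄
·─░▲╬█┄
·╬┄─█─┄
·┄─░░░░
·······

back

·┄┄╬█┄█
·┄─░┄╬┄
·─░╬╬█┄
·╬┄▲█─┄
·┄─░░░░
·╬╬░─╬·
·······

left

··┄┄╬█┄
·─┄─░┄╬
·┄─░╬╬█
·┄╬▲─█─
·┄┄─░░░
·╬╬╬░─╬
·······

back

·─┄─░┄╬
·┄─░╬╬█
·┄╬┄─█─
·┄┄▲░░░
·╬╬╬░─╬
·╬┄░─█·
·······

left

··─┄─░┄
·┄┄─░╬╬
·█┄╬┄─█
·─┄▲─░░
·┄╬╬╬░─
·┄╬┄░─█
·······

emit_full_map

··┄┄╬█┄█┄╬░┄─░─···
·─┄─░┄╬┄┄┄░░─┄░─┄·
┄┄─░╬╬█┄─╬─╬┄░─┄┄█
█┄╬┄─█─┄█┄╬░┄──░█┄
─┄▲─░░░░░┄╬─╬╬┄┄┄─
┄╬╬╬░─╬···░─┄─┄╬┄█
┄╬┄░─█······┄┄─┄╬╬
·············┄─┄╬─

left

···─┄─░
·░┄┄─░╬
·╬█┄╬┄─
·┄─▲┄─░
·┄┄╬╬╬░
·┄┄╬┄░─
·······

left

····─┄─
·┄░┄┄─░
·┄╬█┄╬┄
·─┄▲┄┄─
·╬┄┄╬╬╬
·░┄┄╬┄░
·······

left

█····─┄
█╬┄░┄┄─
██┄╬█┄╬
█┄─▲─┄┄
█┄╬┄┄╬╬
█─░┄┄╬┄
█······

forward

█·····┄
█╬╬░╬─┄
█╬┄░┄┄─
██┄▲█┄╬
█┄─┄─┄┄
█┄╬┄┄╬╬
█─░┄┄╬┄

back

█╬╬░╬─┄
█╬┄░┄┄─
██┄╬█┄╬
█┄─▲─┄┄
█┄╬┄┄╬╬
█─░┄┄╬┄
█······

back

█╬┄░┄┄─
██┄╬█┄╬
█┄─┄─┄┄
█┄╬▲┄╬╬
█─░┄┄╬┄
█░░─┄┄·
█······

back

██┄╬█┄╬
█┄─┄─┄┄
█┄╬┄┄╬╬
█─░▲┄╬┄
█░░─┄┄·
█┄╬┄─┄·
█······

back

█┄─┄─┄┄
█┄╬┄┄╬╬
█─░┄┄╬┄
█░░▲┄┄·
█┄╬┄─┄·
█┄┄─┄┄·
█······

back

█┄╬┄┄╬╬
█─░┄┄╬┄
█░░─┄┄·
█┄╬▲─┄·
█┄┄─┄┄·
█─┄─╬─·
█······

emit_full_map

·····┄┄╬█┄█┄╬░┄─░─···
╬╬░╬─┄─░┄╬┄┄┄░░─┄░─┄·
╬┄░┄┄─░╬╬█┄─╬─╬┄░─┄┄█
█┄╬█┄╬┄─█─┄█┄╬░┄──░█┄
┄─┄─┄┄─░░░░░┄╬─╬╬┄┄┄─
┄╬┄┄╬╬╬░─╬···░─┄─┄╬┄█
─░┄┄╬┄░─█······┄┄─┄╬╬
░░─┄┄···········┄─┄╬─
┄╬▲─┄················
┄┄─┄┄················
─┄─╬─················


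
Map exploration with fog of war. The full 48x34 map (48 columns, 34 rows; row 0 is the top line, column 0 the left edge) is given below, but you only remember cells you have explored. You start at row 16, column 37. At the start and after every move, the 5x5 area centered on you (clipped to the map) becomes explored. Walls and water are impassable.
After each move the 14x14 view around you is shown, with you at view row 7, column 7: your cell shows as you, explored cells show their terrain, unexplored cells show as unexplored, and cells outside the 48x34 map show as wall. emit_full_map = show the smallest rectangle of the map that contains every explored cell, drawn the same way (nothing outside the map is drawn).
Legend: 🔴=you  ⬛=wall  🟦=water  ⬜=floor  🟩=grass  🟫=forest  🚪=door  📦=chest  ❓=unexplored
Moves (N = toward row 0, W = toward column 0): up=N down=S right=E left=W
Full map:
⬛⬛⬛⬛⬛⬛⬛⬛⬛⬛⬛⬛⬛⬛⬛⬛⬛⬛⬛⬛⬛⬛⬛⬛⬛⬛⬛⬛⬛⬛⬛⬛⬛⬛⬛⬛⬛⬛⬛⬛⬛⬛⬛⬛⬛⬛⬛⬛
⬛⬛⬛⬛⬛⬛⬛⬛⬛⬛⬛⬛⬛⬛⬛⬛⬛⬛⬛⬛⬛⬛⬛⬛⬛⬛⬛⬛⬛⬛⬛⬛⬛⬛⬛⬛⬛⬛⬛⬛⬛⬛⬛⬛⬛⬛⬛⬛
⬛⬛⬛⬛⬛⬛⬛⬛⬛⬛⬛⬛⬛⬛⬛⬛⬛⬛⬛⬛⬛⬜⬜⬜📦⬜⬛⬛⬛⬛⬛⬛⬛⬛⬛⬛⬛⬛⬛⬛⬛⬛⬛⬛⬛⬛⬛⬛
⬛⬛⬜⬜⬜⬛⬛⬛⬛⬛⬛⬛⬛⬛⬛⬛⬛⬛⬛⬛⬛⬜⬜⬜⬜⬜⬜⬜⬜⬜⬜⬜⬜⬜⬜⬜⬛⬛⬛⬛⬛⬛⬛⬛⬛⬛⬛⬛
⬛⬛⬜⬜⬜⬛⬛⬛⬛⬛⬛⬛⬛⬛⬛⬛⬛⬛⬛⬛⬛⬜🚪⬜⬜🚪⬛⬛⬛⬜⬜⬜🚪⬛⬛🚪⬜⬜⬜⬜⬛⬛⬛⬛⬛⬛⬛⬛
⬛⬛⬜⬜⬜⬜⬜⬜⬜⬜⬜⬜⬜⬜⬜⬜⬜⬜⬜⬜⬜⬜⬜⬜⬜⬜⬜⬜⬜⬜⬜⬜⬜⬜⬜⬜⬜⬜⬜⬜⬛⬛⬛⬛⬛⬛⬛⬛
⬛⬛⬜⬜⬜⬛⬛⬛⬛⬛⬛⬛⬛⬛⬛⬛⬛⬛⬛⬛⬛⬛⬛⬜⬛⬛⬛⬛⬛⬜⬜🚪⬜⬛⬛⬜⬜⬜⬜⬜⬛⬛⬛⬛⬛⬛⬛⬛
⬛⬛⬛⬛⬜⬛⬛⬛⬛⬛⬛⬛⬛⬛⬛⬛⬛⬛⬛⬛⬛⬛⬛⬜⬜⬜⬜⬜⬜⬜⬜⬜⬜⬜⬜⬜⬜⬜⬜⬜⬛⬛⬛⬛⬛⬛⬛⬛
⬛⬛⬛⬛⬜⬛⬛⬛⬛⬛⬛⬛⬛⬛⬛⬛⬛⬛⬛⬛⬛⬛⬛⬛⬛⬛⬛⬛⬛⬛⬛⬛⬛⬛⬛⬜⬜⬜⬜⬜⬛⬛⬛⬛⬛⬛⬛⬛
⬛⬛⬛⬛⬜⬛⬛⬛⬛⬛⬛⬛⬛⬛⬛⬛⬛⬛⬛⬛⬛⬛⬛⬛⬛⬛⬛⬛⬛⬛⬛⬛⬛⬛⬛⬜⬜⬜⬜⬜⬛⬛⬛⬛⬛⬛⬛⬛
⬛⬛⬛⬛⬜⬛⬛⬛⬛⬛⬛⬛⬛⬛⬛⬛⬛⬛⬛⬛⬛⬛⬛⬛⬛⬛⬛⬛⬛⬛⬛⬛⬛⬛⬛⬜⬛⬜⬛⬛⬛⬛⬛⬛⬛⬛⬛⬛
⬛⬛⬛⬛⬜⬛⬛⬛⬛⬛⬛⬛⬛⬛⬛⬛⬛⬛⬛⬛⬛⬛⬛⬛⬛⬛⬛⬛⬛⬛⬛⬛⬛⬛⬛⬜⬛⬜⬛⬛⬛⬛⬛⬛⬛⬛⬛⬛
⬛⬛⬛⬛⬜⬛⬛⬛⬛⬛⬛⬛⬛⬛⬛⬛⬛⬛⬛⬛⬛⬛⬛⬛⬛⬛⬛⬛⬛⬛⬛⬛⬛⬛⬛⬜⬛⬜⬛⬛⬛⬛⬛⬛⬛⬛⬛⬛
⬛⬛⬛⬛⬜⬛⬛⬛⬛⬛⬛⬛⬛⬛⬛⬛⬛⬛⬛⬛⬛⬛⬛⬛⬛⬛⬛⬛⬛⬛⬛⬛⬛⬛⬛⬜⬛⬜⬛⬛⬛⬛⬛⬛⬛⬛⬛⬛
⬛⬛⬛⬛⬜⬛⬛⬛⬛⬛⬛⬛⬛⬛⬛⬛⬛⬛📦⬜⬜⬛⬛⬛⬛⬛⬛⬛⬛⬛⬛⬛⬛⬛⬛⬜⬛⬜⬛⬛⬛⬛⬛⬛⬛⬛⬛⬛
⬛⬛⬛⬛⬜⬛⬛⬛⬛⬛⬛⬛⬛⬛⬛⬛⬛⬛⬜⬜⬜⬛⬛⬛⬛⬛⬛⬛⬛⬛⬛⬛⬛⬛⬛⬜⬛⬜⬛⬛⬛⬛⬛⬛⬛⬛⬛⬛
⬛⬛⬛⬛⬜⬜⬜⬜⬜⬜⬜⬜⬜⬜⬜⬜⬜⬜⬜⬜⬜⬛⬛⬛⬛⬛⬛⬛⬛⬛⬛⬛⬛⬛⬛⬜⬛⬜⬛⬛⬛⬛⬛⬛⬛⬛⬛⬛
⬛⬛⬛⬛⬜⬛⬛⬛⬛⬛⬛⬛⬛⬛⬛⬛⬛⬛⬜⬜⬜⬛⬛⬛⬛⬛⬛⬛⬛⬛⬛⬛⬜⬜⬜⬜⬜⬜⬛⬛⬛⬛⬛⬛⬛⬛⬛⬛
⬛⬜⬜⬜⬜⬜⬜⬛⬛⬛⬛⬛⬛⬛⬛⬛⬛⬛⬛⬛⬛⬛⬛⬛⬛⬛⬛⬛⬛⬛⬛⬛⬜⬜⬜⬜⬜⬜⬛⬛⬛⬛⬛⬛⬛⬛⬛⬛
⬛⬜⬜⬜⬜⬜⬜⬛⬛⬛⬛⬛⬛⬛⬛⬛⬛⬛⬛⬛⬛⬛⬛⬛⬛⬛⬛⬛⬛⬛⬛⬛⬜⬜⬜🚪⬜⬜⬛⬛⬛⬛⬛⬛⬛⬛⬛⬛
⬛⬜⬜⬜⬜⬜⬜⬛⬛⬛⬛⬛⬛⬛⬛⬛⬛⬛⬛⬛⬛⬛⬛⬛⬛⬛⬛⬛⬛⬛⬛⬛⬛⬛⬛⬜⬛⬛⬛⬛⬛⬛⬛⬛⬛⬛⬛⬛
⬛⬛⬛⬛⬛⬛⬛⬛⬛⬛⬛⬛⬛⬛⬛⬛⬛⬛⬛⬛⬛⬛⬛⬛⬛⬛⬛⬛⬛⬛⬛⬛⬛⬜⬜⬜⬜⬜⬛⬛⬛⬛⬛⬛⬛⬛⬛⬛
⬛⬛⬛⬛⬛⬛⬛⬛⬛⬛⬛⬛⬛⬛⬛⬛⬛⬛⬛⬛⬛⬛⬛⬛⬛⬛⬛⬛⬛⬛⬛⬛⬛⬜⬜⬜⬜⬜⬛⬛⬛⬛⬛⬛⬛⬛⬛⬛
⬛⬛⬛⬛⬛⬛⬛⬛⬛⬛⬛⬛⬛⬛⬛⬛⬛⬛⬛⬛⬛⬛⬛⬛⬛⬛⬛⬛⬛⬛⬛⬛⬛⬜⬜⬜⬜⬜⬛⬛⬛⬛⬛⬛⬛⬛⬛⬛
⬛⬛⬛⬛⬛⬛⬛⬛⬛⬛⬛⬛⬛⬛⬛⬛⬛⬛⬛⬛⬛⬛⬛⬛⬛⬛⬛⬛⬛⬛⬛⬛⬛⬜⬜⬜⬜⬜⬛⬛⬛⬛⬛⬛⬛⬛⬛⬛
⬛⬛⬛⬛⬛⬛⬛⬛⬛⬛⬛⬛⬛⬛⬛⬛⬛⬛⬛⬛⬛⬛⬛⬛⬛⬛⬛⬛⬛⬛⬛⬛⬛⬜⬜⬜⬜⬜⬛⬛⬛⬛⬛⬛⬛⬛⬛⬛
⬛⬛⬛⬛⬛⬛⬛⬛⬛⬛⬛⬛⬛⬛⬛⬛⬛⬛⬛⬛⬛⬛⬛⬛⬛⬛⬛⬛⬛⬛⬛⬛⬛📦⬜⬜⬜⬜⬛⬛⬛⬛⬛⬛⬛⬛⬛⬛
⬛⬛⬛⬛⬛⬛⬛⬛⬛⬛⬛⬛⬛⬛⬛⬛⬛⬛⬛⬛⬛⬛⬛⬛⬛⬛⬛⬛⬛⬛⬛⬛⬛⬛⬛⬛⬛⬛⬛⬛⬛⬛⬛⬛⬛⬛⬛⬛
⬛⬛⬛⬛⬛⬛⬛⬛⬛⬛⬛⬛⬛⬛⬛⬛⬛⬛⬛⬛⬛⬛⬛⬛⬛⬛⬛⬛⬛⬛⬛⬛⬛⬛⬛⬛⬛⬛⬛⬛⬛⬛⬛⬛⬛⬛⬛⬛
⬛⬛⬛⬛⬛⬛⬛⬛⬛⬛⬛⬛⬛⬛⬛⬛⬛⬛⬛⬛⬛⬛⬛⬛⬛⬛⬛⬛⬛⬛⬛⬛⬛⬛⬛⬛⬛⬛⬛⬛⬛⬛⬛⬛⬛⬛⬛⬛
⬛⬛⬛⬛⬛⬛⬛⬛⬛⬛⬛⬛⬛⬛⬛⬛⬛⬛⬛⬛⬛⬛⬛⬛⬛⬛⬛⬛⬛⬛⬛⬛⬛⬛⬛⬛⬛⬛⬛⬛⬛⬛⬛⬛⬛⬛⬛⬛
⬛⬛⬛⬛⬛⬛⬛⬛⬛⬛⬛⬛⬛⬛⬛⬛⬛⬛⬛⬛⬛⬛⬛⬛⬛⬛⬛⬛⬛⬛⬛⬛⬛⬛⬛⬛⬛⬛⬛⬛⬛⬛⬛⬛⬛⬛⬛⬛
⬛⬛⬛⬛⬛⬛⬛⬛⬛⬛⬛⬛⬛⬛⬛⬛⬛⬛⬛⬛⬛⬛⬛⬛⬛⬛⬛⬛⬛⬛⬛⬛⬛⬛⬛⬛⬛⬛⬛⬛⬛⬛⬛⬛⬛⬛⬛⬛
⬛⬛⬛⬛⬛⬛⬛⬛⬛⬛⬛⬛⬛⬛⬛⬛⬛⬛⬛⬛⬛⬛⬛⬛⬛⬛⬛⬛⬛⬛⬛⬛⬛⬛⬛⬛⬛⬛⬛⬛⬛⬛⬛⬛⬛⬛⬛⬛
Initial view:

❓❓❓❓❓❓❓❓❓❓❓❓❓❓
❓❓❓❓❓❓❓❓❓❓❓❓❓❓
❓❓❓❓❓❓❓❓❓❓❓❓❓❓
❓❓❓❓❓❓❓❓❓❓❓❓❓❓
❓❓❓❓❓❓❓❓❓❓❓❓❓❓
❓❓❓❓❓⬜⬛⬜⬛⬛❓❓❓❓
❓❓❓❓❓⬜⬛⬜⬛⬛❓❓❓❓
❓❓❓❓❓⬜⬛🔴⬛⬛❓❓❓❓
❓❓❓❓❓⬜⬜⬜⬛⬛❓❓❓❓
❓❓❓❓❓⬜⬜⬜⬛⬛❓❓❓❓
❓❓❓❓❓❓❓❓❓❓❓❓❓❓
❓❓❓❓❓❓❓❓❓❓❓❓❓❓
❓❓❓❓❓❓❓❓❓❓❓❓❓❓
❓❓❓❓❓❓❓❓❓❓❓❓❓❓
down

❓❓❓❓❓❓❓❓❓❓❓❓❓❓
❓❓❓❓❓❓❓❓❓❓❓❓❓❓
❓❓❓❓❓❓❓❓❓❓❓❓❓❓
❓❓❓❓❓❓❓❓❓❓❓❓❓❓
❓❓❓❓❓⬜⬛⬜⬛⬛❓❓❓❓
❓❓❓❓❓⬜⬛⬜⬛⬛❓❓❓❓
❓❓❓❓❓⬜⬛⬜⬛⬛❓❓❓❓
❓❓❓❓❓⬜⬜🔴⬛⬛❓❓❓❓
❓❓❓❓❓⬜⬜⬜⬛⬛❓❓❓❓
❓❓❓❓❓🚪⬜⬜⬛⬛❓❓❓❓
❓❓❓❓❓❓❓❓❓❓❓❓❓❓
❓❓❓❓❓❓❓❓❓❓❓❓❓❓
❓❓❓❓❓❓❓❓❓❓❓❓❓❓
❓❓❓❓❓❓❓❓❓❓❓❓❓❓

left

❓❓❓❓❓❓❓❓❓❓❓❓❓❓
❓❓❓❓❓❓❓❓❓❓❓❓❓❓
❓❓❓❓❓❓❓❓❓❓❓❓❓❓
❓❓❓❓❓❓❓❓❓❓❓❓❓❓
❓❓❓❓❓❓⬜⬛⬜⬛⬛❓❓❓
❓❓❓❓❓⬛⬜⬛⬜⬛⬛❓❓❓
❓❓❓❓❓⬛⬜⬛⬜⬛⬛❓❓❓
❓❓❓❓❓⬜⬜🔴⬜⬛⬛❓❓❓
❓❓❓❓❓⬜⬜⬜⬜⬛⬛❓❓❓
❓❓❓❓❓⬜🚪⬜⬜⬛⬛❓❓❓
❓❓❓❓❓❓❓❓❓❓❓❓❓❓
❓❓❓❓❓❓❓❓❓❓❓❓❓❓
❓❓❓❓❓❓❓❓❓❓❓❓❓❓
❓❓❓❓❓❓❓❓❓❓❓❓❓❓

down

❓❓❓❓❓❓❓❓❓❓❓❓❓❓
❓❓❓❓❓❓❓❓❓❓❓❓❓❓
❓❓❓❓❓❓❓❓❓❓❓❓❓❓
❓❓❓❓❓❓⬜⬛⬜⬛⬛❓❓❓
❓❓❓❓❓⬛⬜⬛⬜⬛⬛❓❓❓
❓❓❓❓❓⬛⬜⬛⬜⬛⬛❓❓❓
❓❓❓❓❓⬜⬜⬜⬜⬛⬛❓❓❓
❓❓❓❓❓⬜⬜🔴⬜⬛⬛❓❓❓
❓❓❓❓❓⬜🚪⬜⬜⬛⬛❓❓❓
❓❓❓❓❓⬛⬜⬛⬛⬛❓❓❓❓
❓❓❓❓❓❓❓❓❓❓❓❓❓❓
❓❓❓❓❓❓❓❓❓❓❓❓❓❓
❓❓❓❓❓❓❓❓❓❓❓❓❓❓
❓❓❓❓❓❓❓❓❓❓❓❓❓❓

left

❓❓❓❓❓❓❓❓❓❓❓❓❓❓
❓❓❓❓❓❓❓❓❓❓❓❓❓❓
❓❓❓❓❓❓❓❓❓❓❓❓❓❓
❓❓❓❓❓❓❓⬜⬛⬜⬛⬛❓❓
❓❓❓❓❓❓⬛⬜⬛⬜⬛⬛❓❓
❓❓❓❓❓⬛⬛⬜⬛⬜⬛⬛❓❓
❓❓❓❓❓⬜⬜⬜⬜⬜⬛⬛❓❓
❓❓❓❓❓⬜⬜🔴⬜⬜⬛⬛❓❓
❓❓❓❓❓⬜⬜🚪⬜⬜⬛⬛❓❓
❓❓❓❓❓⬛⬛⬜⬛⬛⬛❓❓❓
❓❓❓❓❓❓❓❓❓❓❓❓❓❓
❓❓❓❓❓❓❓❓❓❓❓❓❓❓
❓❓❓❓❓❓❓❓❓❓❓❓❓❓
❓❓❓❓❓❓❓❓❓❓❓❓❓❓

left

❓❓❓❓❓❓❓❓❓❓❓❓❓❓
❓❓❓❓❓❓❓❓❓❓❓❓❓❓
❓❓❓❓❓❓❓❓❓❓❓❓❓❓
❓❓❓❓❓❓❓❓⬜⬛⬜⬛⬛❓
❓❓❓❓❓❓❓⬛⬜⬛⬜⬛⬛❓
❓❓❓❓❓⬛⬛⬛⬜⬛⬜⬛⬛❓
❓❓❓❓❓⬜⬜⬜⬜⬜⬜⬛⬛❓
❓❓❓❓❓⬜⬜🔴⬜⬜⬜⬛⬛❓
❓❓❓❓❓⬜⬜⬜🚪⬜⬜⬛⬛❓
❓❓❓❓❓⬛⬛⬛⬜⬛⬛⬛❓❓
❓❓❓❓❓❓❓❓❓❓❓❓❓❓
❓❓❓❓❓❓❓❓❓❓❓❓❓❓
❓❓❓❓❓❓❓❓❓❓❓❓❓❓
❓❓❓❓❓❓❓❓❓❓❓❓❓❓

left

❓❓❓❓❓❓❓❓❓❓❓❓❓❓
❓❓❓❓❓❓❓❓❓❓❓❓❓❓
❓❓❓❓❓❓❓❓❓❓❓❓❓❓
❓❓❓❓❓❓❓❓❓⬜⬛⬜⬛⬛
❓❓❓❓❓❓❓❓⬛⬜⬛⬜⬛⬛
❓❓❓❓❓⬛⬛⬛⬛⬜⬛⬜⬛⬛
❓❓❓❓❓⬛⬜⬜⬜⬜⬜⬜⬛⬛
❓❓❓❓❓⬛⬜🔴⬜⬜⬜⬜⬛⬛
❓❓❓❓❓⬛⬜⬜⬜🚪⬜⬜⬛⬛
❓❓❓❓❓⬛⬛⬛⬛⬜⬛⬛⬛❓
❓❓❓❓❓❓❓❓❓❓❓❓❓❓
❓❓❓❓❓❓❓❓❓❓❓❓❓❓
❓❓❓❓❓❓❓❓❓❓❓❓❓❓
❓❓❓❓❓❓❓❓❓❓❓❓❓❓

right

❓❓❓❓❓❓❓❓❓❓❓❓❓❓
❓❓❓❓❓❓❓❓❓❓❓❓❓❓
❓❓❓❓❓❓❓❓❓❓❓❓❓❓
❓❓❓❓❓❓❓❓⬜⬛⬜⬛⬛❓
❓❓❓❓❓❓❓⬛⬜⬛⬜⬛⬛❓
❓❓❓❓⬛⬛⬛⬛⬜⬛⬜⬛⬛❓
❓❓❓❓⬛⬜⬜⬜⬜⬜⬜⬛⬛❓
❓❓❓❓⬛⬜⬜🔴⬜⬜⬜⬛⬛❓
❓❓❓❓⬛⬜⬜⬜🚪⬜⬜⬛⬛❓
❓❓❓❓⬛⬛⬛⬛⬜⬛⬛⬛❓❓
❓❓❓❓❓❓❓❓❓❓❓❓❓❓
❓❓❓❓❓❓❓❓❓❓❓❓❓❓
❓❓❓❓❓❓❓❓❓❓❓❓❓❓
❓❓❓❓❓❓❓❓❓❓❓❓❓❓

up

❓❓❓❓❓❓❓❓❓❓❓❓❓❓
❓❓❓❓❓❓❓❓❓❓❓❓❓❓
❓❓❓❓❓❓❓❓❓❓❓❓❓❓
❓❓❓❓❓❓❓❓❓❓❓❓❓❓
❓❓❓❓❓❓❓❓⬜⬛⬜⬛⬛❓
❓❓❓❓❓⬛⬛⬛⬜⬛⬜⬛⬛❓
❓❓❓❓⬛⬛⬛⬛⬜⬛⬜⬛⬛❓
❓❓❓❓⬛⬜⬜🔴⬜⬜⬜⬛⬛❓
❓❓❓❓⬛⬜⬜⬜⬜⬜⬜⬛⬛❓
❓❓❓❓⬛⬜⬜⬜🚪⬜⬜⬛⬛❓
❓❓❓❓⬛⬛⬛⬛⬜⬛⬛⬛❓❓
❓❓❓❓❓❓❓❓❓❓❓❓❓❓
❓❓❓❓❓❓❓❓❓❓❓❓❓❓
❓❓❓❓❓❓❓❓❓❓❓❓❓❓

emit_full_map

❓❓❓❓⬜⬛⬜⬛⬛
❓⬛⬛⬛⬜⬛⬜⬛⬛
⬛⬛⬛⬛⬜⬛⬜⬛⬛
⬛⬜⬜🔴⬜⬜⬜⬛⬛
⬛⬜⬜⬜⬜⬜⬜⬛⬛
⬛⬜⬜⬜🚪⬜⬜⬛⬛
⬛⬛⬛⬛⬜⬛⬛⬛❓

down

❓❓❓❓❓❓❓❓❓❓❓❓❓❓
❓❓❓❓❓❓❓❓❓❓❓❓❓❓
❓❓❓❓❓❓❓❓❓❓❓❓❓❓
❓❓❓❓❓❓❓❓⬜⬛⬜⬛⬛❓
❓❓❓❓❓⬛⬛⬛⬜⬛⬜⬛⬛❓
❓❓❓❓⬛⬛⬛⬛⬜⬛⬜⬛⬛❓
❓❓❓❓⬛⬜⬜⬜⬜⬜⬜⬛⬛❓
❓❓❓❓⬛⬜⬜🔴⬜⬜⬜⬛⬛❓
❓❓❓❓⬛⬜⬜⬜🚪⬜⬜⬛⬛❓
❓❓❓❓⬛⬛⬛⬛⬜⬛⬛⬛❓❓
❓❓❓❓❓❓❓❓❓❓❓❓❓❓
❓❓❓❓❓❓❓❓❓❓❓❓❓❓
❓❓❓❓❓❓❓❓❓❓❓❓❓❓
❓❓❓❓❓❓❓❓❓❓❓❓❓❓

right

❓❓❓❓❓❓❓❓❓❓❓❓❓❓
❓❓❓❓❓❓❓❓❓❓❓❓❓❓
❓❓❓❓❓❓❓❓❓❓❓❓❓❓
❓❓❓❓❓❓❓⬜⬛⬜⬛⬛❓❓
❓❓❓❓⬛⬛⬛⬜⬛⬜⬛⬛❓❓
❓❓❓⬛⬛⬛⬛⬜⬛⬜⬛⬛❓❓
❓❓❓⬛⬜⬜⬜⬜⬜⬜⬛⬛❓❓
❓❓❓⬛⬜⬜⬜🔴⬜⬜⬛⬛❓❓
❓❓❓⬛⬜⬜⬜🚪⬜⬜⬛⬛❓❓
❓❓❓⬛⬛⬛⬛⬜⬛⬛⬛❓❓❓
❓❓❓❓❓❓❓❓❓❓❓❓❓❓
❓❓❓❓❓❓❓❓❓❓❓❓❓❓
❓❓❓❓❓❓❓❓❓❓❓❓❓❓
❓❓❓❓❓❓❓❓❓❓❓❓❓❓

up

❓❓❓❓❓❓❓❓❓❓❓❓❓❓
❓❓❓❓❓❓❓❓❓❓❓❓❓❓
❓❓❓❓❓❓❓❓❓❓❓❓❓❓
❓❓❓❓❓❓❓❓❓❓❓❓❓❓
❓❓❓❓❓❓❓⬜⬛⬜⬛⬛❓❓
❓❓❓❓⬛⬛⬛⬜⬛⬜⬛⬛❓❓
❓❓❓⬛⬛⬛⬛⬜⬛⬜⬛⬛❓❓
❓❓❓⬛⬜⬜⬜🔴⬜⬜⬛⬛❓❓
❓❓❓⬛⬜⬜⬜⬜⬜⬜⬛⬛❓❓
❓❓❓⬛⬜⬜⬜🚪⬜⬜⬛⬛❓❓
❓❓❓⬛⬛⬛⬛⬜⬛⬛⬛❓❓❓
❓❓❓❓❓❓❓❓❓❓❓❓❓❓
❓❓❓❓❓❓❓❓❓❓❓❓❓❓
❓❓❓❓❓❓❓❓❓❓❓❓❓❓

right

❓❓❓❓❓❓❓❓❓❓❓❓❓❓
❓❓❓❓❓❓❓❓❓❓❓❓❓❓
❓❓❓❓❓❓❓❓❓❓❓❓❓❓
❓❓❓❓❓❓❓❓❓❓❓❓❓❓
❓❓❓❓❓❓⬜⬛⬜⬛⬛❓❓❓
❓❓❓⬛⬛⬛⬜⬛⬜⬛⬛❓❓❓
❓❓⬛⬛⬛⬛⬜⬛⬜⬛⬛❓❓❓
❓❓⬛⬜⬜⬜⬜🔴⬜⬛⬛❓❓❓
❓❓⬛⬜⬜⬜⬜⬜⬜⬛⬛❓❓❓
❓❓⬛⬜⬜⬜🚪⬜⬜⬛⬛❓❓❓
❓❓⬛⬛⬛⬛⬜⬛⬛⬛❓❓❓❓
❓❓❓❓❓❓❓❓❓❓❓❓❓❓
❓❓❓❓❓❓❓❓❓❓❓❓❓❓
❓❓❓❓❓❓❓❓❓❓❓❓❓❓

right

❓❓❓❓❓❓❓❓❓❓❓❓❓❓
❓❓❓❓❓❓❓❓❓❓❓❓❓❓
❓❓❓❓❓❓❓❓❓❓❓❓❓❓
❓❓❓❓❓❓❓❓❓❓❓❓❓❓
❓❓❓❓❓⬜⬛⬜⬛⬛❓❓❓❓
❓❓⬛⬛⬛⬜⬛⬜⬛⬛❓❓❓❓
❓⬛⬛⬛⬛⬜⬛⬜⬛⬛❓❓❓❓
❓⬛⬜⬜⬜⬜⬜🔴⬛⬛❓❓❓❓
❓⬛⬜⬜⬜⬜⬜⬜⬛⬛❓❓❓❓
❓⬛⬜⬜⬜🚪⬜⬜⬛⬛❓❓❓❓
❓⬛⬛⬛⬛⬜⬛⬛⬛❓❓❓❓❓
❓❓❓❓❓❓❓❓❓❓❓❓❓❓
❓❓❓❓❓❓❓❓❓❓❓❓❓❓
❓❓❓❓❓❓❓❓❓❓❓❓❓❓

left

❓❓❓❓❓❓❓❓❓❓❓❓❓❓
❓❓❓❓❓❓❓❓❓❓❓❓❓❓
❓❓❓❓❓❓❓❓❓❓❓❓❓❓
❓❓❓❓❓❓❓❓❓❓❓❓❓❓
❓❓❓❓❓❓⬜⬛⬜⬛⬛❓❓❓
❓❓❓⬛⬛⬛⬜⬛⬜⬛⬛❓❓❓
❓❓⬛⬛⬛⬛⬜⬛⬜⬛⬛❓❓❓
❓❓⬛⬜⬜⬜⬜🔴⬜⬛⬛❓❓❓
❓❓⬛⬜⬜⬜⬜⬜⬜⬛⬛❓❓❓
❓❓⬛⬜⬜⬜🚪⬜⬜⬛⬛❓❓❓
❓❓⬛⬛⬛⬛⬜⬛⬛⬛❓❓❓❓
❓❓❓❓❓❓❓❓❓❓❓❓❓❓
❓❓❓❓❓❓❓❓❓❓❓❓❓❓
❓❓❓❓❓❓❓❓❓❓❓❓❓❓

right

❓❓❓❓❓❓❓❓❓❓❓❓❓❓
❓❓❓❓❓❓❓❓❓❓❓❓❓❓
❓❓❓❓❓❓❓❓❓❓❓❓❓❓
❓❓❓❓❓❓❓❓❓❓❓❓❓❓
❓❓❓❓❓⬜⬛⬜⬛⬛❓❓❓❓
❓❓⬛⬛⬛⬜⬛⬜⬛⬛❓❓❓❓
❓⬛⬛⬛⬛⬜⬛⬜⬛⬛❓❓❓❓
❓⬛⬜⬜⬜⬜⬜🔴⬛⬛❓❓❓❓
❓⬛⬜⬜⬜⬜⬜⬜⬛⬛❓❓❓❓
❓⬛⬜⬜⬜🚪⬜⬜⬛⬛❓❓❓❓
❓⬛⬛⬛⬛⬜⬛⬛⬛❓❓❓❓❓
❓❓❓❓❓❓❓❓❓❓❓❓❓❓
❓❓❓❓❓❓❓❓❓❓❓❓❓❓
❓❓❓❓❓❓❓❓❓❓❓❓❓❓


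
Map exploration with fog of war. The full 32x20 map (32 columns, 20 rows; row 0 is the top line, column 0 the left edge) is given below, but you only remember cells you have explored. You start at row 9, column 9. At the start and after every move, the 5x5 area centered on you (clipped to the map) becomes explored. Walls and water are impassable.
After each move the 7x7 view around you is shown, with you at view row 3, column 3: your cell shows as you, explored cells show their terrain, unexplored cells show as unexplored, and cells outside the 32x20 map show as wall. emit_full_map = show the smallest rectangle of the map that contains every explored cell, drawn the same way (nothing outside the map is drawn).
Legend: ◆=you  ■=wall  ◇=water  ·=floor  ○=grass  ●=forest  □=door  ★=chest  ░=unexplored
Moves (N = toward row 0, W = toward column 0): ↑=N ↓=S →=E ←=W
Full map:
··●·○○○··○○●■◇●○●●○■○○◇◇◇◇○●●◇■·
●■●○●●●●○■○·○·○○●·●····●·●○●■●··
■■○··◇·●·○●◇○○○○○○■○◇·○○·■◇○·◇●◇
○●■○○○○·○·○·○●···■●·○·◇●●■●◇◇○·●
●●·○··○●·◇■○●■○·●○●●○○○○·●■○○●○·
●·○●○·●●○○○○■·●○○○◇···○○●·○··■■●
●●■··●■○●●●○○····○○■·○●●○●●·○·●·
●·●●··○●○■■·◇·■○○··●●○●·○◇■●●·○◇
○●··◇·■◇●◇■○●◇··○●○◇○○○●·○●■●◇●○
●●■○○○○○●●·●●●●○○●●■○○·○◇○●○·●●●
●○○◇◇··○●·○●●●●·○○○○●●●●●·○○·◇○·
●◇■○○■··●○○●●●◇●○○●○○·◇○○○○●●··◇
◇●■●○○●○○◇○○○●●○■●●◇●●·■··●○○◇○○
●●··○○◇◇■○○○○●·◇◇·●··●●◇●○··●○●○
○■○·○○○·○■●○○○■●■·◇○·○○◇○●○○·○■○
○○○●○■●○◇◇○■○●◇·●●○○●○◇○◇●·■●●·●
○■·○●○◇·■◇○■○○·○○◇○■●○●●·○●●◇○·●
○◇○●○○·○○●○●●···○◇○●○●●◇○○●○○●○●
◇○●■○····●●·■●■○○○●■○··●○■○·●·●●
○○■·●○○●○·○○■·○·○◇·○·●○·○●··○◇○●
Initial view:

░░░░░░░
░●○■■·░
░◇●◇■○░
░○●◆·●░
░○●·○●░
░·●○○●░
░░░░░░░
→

░░░░░░░
●○■■·◇░
◇●◇■○●░
○●●◆●●░
○●·○●●░
·●○○●●░
░░░░░░░

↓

●○■■·◇░
◇●◇■○●░
○●●·●●░
○●·◆●●░
·●○○●●░
░○◇○○○░
░░░░░░░

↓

◇●◇■○●░
○●●·●●░
○●·○●●░
·●○◆●●░
░○◇○○○░
░■○○○○░
░░░░░░░

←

░◇●◇■○●
░○●●·●●
░○●·○●●
░·●◆○●●
░○○◇○○○
░◇■○○○○
░░░░░░░

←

░░◇●◇■○
░○○●●·●
░·○●·○●
░··◆○○●
░●○○◇○○
░◇◇■○○○
░░░░░░░

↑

░░●○■■·
░■◇●◇■○
░○○●●·●
░·○◆·○●
░··●○○●
░●○○◇○○
░◇◇■○○○

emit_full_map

░●○■■·◇
■◇●◇■○●
○○●●·●●
·○◆·○●●
··●○○●●
●○○◇○○○
◇◇■○○○○

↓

░■◇●◇■○
░○○●●·●
░·○●·○●
░··◆○○●
░●○○◇○○
░◇◇■○○○
░░░░░░░

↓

░○○●●·●
░·○●·○●
░··●○○●
░●○◆◇○○
░◇◇■○○○
░○·○■●░
░░░░░░░

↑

░■◇●◇■○
░○○●●·●
░·○●·○●
░··◆○○●
░●○○◇○○
░◇◇■○○○
░○·○■●░

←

░░■◇●◇■
░○○○●●·
░··○●·○
░■·◆●○○
░○●○○◇○
░○◇◇■○○
░░○·○■●

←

░░░■◇●◇
░○○○○●●
░◇··○●·
░○■◆·●○
░○○●○○◇
░○○◇◇■○
░░░○·○■

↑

░░░░●○■
░◇·■◇●◇
░○○○○●●
░◇·◆○●·
░○■··●○
░○○●○○◇
░○○◇◇■○

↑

░░░░░░░
░··○●○■
░◇·■◇●◇
░○○◆○●●
░◇··○●·
░○■··●○
░○○●○○◇

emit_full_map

··○●○■■·◇
◇·■◇●◇■○●
○○◆○●●·●●
◇··○●·○●●
○■··●○○●●
○○●○○◇○○○
○○◇◇■○○○○
░░○·○■●░░

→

░░░░░░░
··○●○■■
◇·■◇●◇■
○○○◆●●·
◇··○●·○
○■··●○○
○○●○○◇○

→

░░░░░░░
·○●○■■·
·■◇●◇■○
○○○◆●·●
··○●·○●
■··●○○●
○●○○◇○○

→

░░░░░░░
○●○■■·◇
■◇●◇■○●
○○●◆·●●
·○●·○●●
··●○○●●
●○○◇○○○

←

░░░░░░░
·○●○■■·
·■◇●◇■○
○○○◆●·●
··○●·○●
■··●○○●
○●○○◇○○

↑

░░░░░░░
░■○●●●░
·○●○■■·
·■◇◆◇■○
○○○●●·●
··○●·○●
■··●○○●

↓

░■○●●●░
·○●○■■·
·■◇●◇■○
○○○◆●·●
··○●·○●
■··●○○●
○●○○◇○○

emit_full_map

░░■○●●●░░
··○●○■■·◇
◇·■◇●◇■○●
○○○○◆●·●●
◇··○●·○●●
○■··●○○●●
○○●○○◇○○○
○○◇◇■○○○○
░░○·○■●░░

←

░░■○●●●
··○●○■■
◇·■◇●◇■
○○○◆●●·
◇··○●·○
○■··●○○
○○●○○◇○

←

░░░■○●●
░··○●○■
░◇·■◇●◇
░○○◆○●●
░◇··○●·
░○■··●○
░○○●○○◇

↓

░··○●○■
░◇·■◇●◇
░○○○○●●
░◇·◆○●·
░○■··●○
░○○●○○◇
░○○◇◇■○

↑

░░░■○●●
░··○●○■
░◇·■◇●◇
░○○◆○●●
░◇··○●·
░○■··●○
░○○●○○◇

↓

░··○●○■
░◇·■◇●◇
░○○○○●●
░◇·◆○●·
░○■··●○
░○○●○○◇
░○○◇◇■○


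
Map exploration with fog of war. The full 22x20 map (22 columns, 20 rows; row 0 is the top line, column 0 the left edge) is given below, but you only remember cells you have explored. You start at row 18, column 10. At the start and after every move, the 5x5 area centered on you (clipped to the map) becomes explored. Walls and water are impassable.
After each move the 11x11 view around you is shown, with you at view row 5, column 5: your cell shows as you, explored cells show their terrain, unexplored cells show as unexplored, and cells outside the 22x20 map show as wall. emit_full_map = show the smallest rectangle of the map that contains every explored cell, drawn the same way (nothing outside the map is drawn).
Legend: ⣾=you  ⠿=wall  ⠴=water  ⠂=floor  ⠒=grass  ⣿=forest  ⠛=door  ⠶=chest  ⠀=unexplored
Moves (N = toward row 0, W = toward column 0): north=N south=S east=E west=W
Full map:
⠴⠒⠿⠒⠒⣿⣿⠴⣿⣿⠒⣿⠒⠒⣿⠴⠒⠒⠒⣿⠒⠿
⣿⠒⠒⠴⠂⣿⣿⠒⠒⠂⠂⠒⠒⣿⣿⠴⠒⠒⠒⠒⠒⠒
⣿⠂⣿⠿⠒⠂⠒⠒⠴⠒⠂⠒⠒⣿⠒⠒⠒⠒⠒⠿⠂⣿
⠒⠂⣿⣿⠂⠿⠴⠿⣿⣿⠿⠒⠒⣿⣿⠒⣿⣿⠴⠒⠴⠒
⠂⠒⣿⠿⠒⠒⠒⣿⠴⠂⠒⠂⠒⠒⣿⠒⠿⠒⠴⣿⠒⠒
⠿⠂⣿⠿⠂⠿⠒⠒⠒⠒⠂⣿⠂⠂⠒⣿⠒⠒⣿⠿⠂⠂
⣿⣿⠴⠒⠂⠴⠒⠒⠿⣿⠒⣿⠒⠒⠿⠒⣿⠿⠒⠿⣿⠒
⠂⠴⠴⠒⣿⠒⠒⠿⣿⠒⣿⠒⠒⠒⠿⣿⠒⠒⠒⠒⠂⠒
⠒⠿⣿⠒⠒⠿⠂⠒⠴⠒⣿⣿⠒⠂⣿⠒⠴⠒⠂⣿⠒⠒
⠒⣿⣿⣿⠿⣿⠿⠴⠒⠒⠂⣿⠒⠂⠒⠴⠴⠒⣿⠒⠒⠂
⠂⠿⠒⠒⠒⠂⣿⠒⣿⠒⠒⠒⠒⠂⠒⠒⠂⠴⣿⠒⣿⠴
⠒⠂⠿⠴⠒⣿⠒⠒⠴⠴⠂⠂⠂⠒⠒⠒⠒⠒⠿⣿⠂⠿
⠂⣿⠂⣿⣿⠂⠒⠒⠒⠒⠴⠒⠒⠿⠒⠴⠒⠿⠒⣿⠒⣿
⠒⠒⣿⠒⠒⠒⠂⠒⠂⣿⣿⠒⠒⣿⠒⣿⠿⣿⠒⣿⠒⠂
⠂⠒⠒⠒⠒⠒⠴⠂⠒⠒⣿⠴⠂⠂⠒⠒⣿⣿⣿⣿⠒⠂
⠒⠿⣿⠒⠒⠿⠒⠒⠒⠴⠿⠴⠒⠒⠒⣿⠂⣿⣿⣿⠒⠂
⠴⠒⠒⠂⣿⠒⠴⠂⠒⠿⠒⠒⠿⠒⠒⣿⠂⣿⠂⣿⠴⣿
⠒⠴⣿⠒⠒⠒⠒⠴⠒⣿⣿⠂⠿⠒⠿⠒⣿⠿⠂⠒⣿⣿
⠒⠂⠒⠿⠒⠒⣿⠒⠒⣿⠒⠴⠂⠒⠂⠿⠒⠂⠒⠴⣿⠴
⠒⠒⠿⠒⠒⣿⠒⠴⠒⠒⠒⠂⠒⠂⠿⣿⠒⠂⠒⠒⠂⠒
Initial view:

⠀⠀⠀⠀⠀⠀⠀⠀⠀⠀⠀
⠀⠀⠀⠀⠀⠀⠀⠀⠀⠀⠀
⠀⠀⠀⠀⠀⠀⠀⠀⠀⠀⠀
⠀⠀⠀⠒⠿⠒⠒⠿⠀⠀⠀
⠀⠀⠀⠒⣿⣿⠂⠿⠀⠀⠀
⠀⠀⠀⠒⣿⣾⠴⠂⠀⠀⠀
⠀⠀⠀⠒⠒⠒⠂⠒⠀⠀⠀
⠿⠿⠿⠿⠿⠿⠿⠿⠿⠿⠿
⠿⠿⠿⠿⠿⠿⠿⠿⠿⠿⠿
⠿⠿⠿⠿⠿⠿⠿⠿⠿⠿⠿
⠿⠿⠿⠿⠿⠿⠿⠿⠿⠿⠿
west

⠀⠀⠀⠀⠀⠀⠀⠀⠀⠀⠀
⠀⠀⠀⠀⠀⠀⠀⠀⠀⠀⠀
⠀⠀⠀⠀⠀⠀⠀⠀⠀⠀⠀
⠀⠀⠀⠂⠒⠿⠒⠒⠿⠀⠀
⠀⠀⠀⠴⠒⣿⣿⠂⠿⠀⠀
⠀⠀⠀⠒⠒⣾⠒⠴⠂⠀⠀
⠀⠀⠀⠴⠒⠒⠒⠂⠒⠀⠀
⠿⠿⠿⠿⠿⠿⠿⠿⠿⠿⠿
⠿⠿⠿⠿⠿⠿⠿⠿⠿⠿⠿
⠿⠿⠿⠿⠿⠿⠿⠿⠿⠿⠿
⠿⠿⠿⠿⠿⠿⠿⠿⠿⠿⠿

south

⠀⠀⠀⠀⠀⠀⠀⠀⠀⠀⠀
⠀⠀⠀⠀⠀⠀⠀⠀⠀⠀⠀
⠀⠀⠀⠂⠒⠿⠒⠒⠿⠀⠀
⠀⠀⠀⠴⠒⣿⣿⠂⠿⠀⠀
⠀⠀⠀⠒⠒⣿⠒⠴⠂⠀⠀
⠀⠀⠀⠴⠒⣾⠒⠂⠒⠀⠀
⠿⠿⠿⠿⠿⠿⠿⠿⠿⠿⠿
⠿⠿⠿⠿⠿⠿⠿⠿⠿⠿⠿
⠿⠿⠿⠿⠿⠿⠿⠿⠿⠿⠿
⠿⠿⠿⠿⠿⠿⠿⠿⠿⠿⠿
⠿⠿⠿⠿⠿⠿⠿⠿⠿⠿⠿

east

⠀⠀⠀⠀⠀⠀⠀⠀⠀⠀⠀
⠀⠀⠀⠀⠀⠀⠀⠀⠀⠀⠀
⠀⠀⠂⠒⠿⠒⠒⠿⠀⠀⠀
⠀⠀⠴⠒⣿⣿⠂⠿⠀⠀⠀
⠀⠀⠒⠒⣿⠒⠴⠂⠀⠀⠀
⠀⠀⠴⠒⠒⣾⠂⠒⠀⠀⠀
⠿⠿⠿⠿⠿⠿⠿⠿⠿⠿⠿
⠿⠿⠿⠿⠿⠿⠿⠿⠿⠿⠿
⠿⠿⠿⠿⠿⠿⠿⠿⠿⠿⠿
⠿⠿⠿⠿⠿⠿⠿⠿⠿⠿⠿
⠿⠿⠿⠿⠿⠿⠿⠿⠿⠿⠿

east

⠀⠀⠀⠀⠀⠀⠀⠀⠀⠀⠀
⠀⠀⠀⠀⠀⠀⠀⠀⠀⠀⠀
⠀⠂⠒⠿⠒⠒⠿⠀⠀⠀⠀
⠀⠴⠒⣿⣿⠂⠿⠒⠀⠀⠀
⠀⠒⠒⣿⠒⠴⠂⠒⠀⠀⠀
⠀⠴⠒⠒⠒⣾⠒⠂⠀⠀⠀
⠿⠿⠿⠿⠿⠿⠿⠿⠿⠿⠿
⠿⠿⠿⠿⠿⠿⠿⠿⠿⠿⠿
⠿⠿⠿⠿⠿⠿⠿⠿⠿⠿⠿
⠿⠿⠿⠿⠿⠿⠿⠿⠿⠿⠿
⠿⠿⠿⠿⠿⠿⠿⠿⠿⠿⠿

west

⠀⠀⠀⠀⠀⠀⠀⠀⠀⠀⠀
⠀⠀⠀⠀⠀⠀⠀⠀⠀⠀⠀
⠀⠀⠂⠒⠿⠒⠒⠿⠀⠀⠀
⠀⠀⠴⠒⣿⣿⠂⠿⠒⠀⠀
⠀⠀⠒⠒⣿⠒⠴⠂⠒⠀⠀
⠀⠀⠴⠒⠒⣾⠂⠒⠂⠀⠀
⠿⠿⠿⠿⠿⠿⠿⠿⠿⠿⠿
⠿⠿⠿⠿⠿⠿⠿⠿⠿⠿⠿
⠿⠿⠿⠿⠿⠿⠿⠿⠿⠿⠿
⠿⠿⠿⠿⠿⠿⠿⠿⠿⠿⠿
⠿⠿⠿⠿⠿⠿⠿⠿⠿⠿⠿

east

⠀⠀⠀⠀⠀⠀⠀⠀⠀⠀⠀
⠀⠀⠀⠀⠀⠀⠀⠀⠀⠀⠀
⠀⠂⠒⠿⠒⠒⠿⠀⠀⠀⠀
⠀⠴⠒⣿⣿⠂⠿⠒⠀⠀⠀
⠀⠒⠒⣿⠒⠴⠂⠒⠀⠀⠀
⠀⠴⠒⠒⠒⣾⠒⠂⠀⠀⠀
⠿⠿⠿⠿⠿⠿⠿⠿⠿⠿⠿
⠿⠿⠿⠿⠿⠿⠿⠿⠿⠿⠿
⠿⠿⠿⠿⠿⠿⠿⠿⠿⠿⠿
⠿⠿⠿⠿⠿⠿⠿⠿⠿⠿⠿
⠿⠿⠿⠿⠿⠿⠿⠿⠿⠿⠿

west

⠀⠀⠀⠀⠀⠀⠀⠀⠀⠀⠀
⠀⠀⠀⠀⠀⠀⠀⠀⠀⠀⠀
⠀⠀⠂⠒⠿⠒⠒⠿⠀⠀⠀
⠀⠀⠴⠒⣿⣿⠂⠿⠒⠀⠀
⠀⠀⠒⠒⣿⠒⠴⠂⠒⠀⠀
⠀⠀⠴⠒⠒⣾⠂⠒⠂⠀⠀
⠿⠿⠿⠿⠿⠿⠿⠿⠿⠿⠿
⠿⠿⠿⠿⠿⠿⠿⠿⠿⠿⠿
⠿⠿⠿⠿⠿⠿⠿⠿⠿⠿⠿
⠿⠿⠿⠿⠿⠿⠿⠿⠿⠿⠿
⠿⠿⠿⠿⠿⠿⠿⠿⠿⠿⠿

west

⠀⠀⠀⠀⠀⠀⠀⠀⠀⠀⠀
⠀⠀⠀⠀⠀⠀⠀⠀⠀⠀⠀
⠀⠀⠀⠂⠒⠿⠒⠒⠿⠀⠀
⠀⠀⠀⠴⠒⣿⣿⠂⠿⠒⠀
⠀⠀⠀⠒⠒⣿⠒⠴⠂⠒⠀
⠀⠀⠀⠴⠒⣾⠒⠂⠒⠂⠀
⠿⠿⠿⠿⠿⠿⠿⠿⠿⠿⠿
⠿⠿⠿⠿⠿⠿⠿⠿⠿⠿⠿
⠿⠿⠿⠿⠿⠿⠿⠿⠿⠿⠿
⠿⠿⠿⠿⠿⠿⠿⠿⠿⠿⠿
⠿⠿⠿⠿⠿⠿⠿⠿⠿⠿⠿

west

⠀⠀⠀⠀⠀⠀⠀⠀⠀⠀⠀
⠀⠀⠀⠀⠀⠀⠀⠀⠀⠀⠀
⠀⠀⠀⠀⠂⠒⠿⠒⠒⠿⠀
⠀⠀⠀⠒⠴⠒⣿⣿⠂⠿⠒
⠀⠀⠀⣿⠒⠒⣿⠒⠴⠂⠒
⠀⠀⠀⠒⠴⣾⠒⠒⠂⠒⠂
⠿⠿⠿⠿⠿⠿⠿⠿⠿⠿⠿
⠿⠿⠿⠿⠿⠿⠿⠿⠿⠿⠿
⠿⠿⠿⠿⠿⠿⠿⠿⠿⠿⠿
⠿⠿⠿⠿⠿⠿⠿⠿⠿⠿⠿
⠿⠿⠿⠿⠿⠿⠿⠿⠿⠿⠿

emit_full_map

⠀⠂⠒⠿⠒⠒⠿⠀
⠒⠴⠒⣿⣿⠂⠿⠒
⣿⠒⠒⣿⠒⠴⠂⠒
⠒⠴⣾⠒⠒⠂⠒⠂

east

⠀⠀⠀⠀⠀⠀⠀⠀⠀⠀⠀
⠀⠀⠀⠀⠀⠀⠀⠀⠀⠀⠀
⠀⠀⠀⠂⠒⠿⠒⠒⠿⠀⠀
⠀⠀⠒⠴⠒⣿⣿⠂⠿⠒⠀
⠀⠀⣿⠒⠒⣿⠒⠴⠂⠒⠀
⠀⠀⠒⠴⠒⣾⠒⠂⠒⠂⠀
⠿⠿⠿⠿⠿⠿⠿⠿⠿⠿⠿
⠿⠿⠿⠿⠿⠿⠿⠿⠿⠿⠿
⠿⠿⠿⠿⠿⠿⠿⠿⠿⠿⠿
⠿⠿⠿⠿⠿⠿⠿⠿⠿⠿⠿
⠿⠿⠿⠿⠿⠿⠿⠿⠿⠿⠿

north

⠀⠀⠀⠀⠀⠀⠀⠀⠀⠀⠀
⠀⠀⠀⠀⠀⠀⠀⠀⠀⠀⠀
⠀⠀⠀⠀⠀⠀⠀⠀⠀⠀⠀
⠀⠀⠀⠂⠒⠿⠒⠒⠿⠀⠀
⠀⠀⠒⠴⠒⣿⣿⠂⠿⠒⠀
⠀⠀⣿⠒⠒⣾⠒⠴⠂⠒⠀
⠀⠀⠒⠴⠒⠒⠒⠂⠒⠂⠀
⠿⠿⠿⠿⠿⠿⠿⠿⠿⠿⠿
⠿⠿⠿⠿⠿⠿⠿⠿⠿⠿⠿
⠿⠿⠿⠿⠿⠿⠿⠿⠿⠿⠿
⠿⠿⠿⠿⠿⠿⠿⠿⠿⠿⠿

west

⠀⠀⠀⠀⠀⠀⠀⠀⠀⠀⠀
⠀⠀⠀⠀⠀⠀⠀⠀⠀⠀⠀
⠀⠀⠀⠀⠀⠀⠀⠀⠀⠀⠀
⠀⠀⠀⠴⠂⠒⠿⠒⠒⠿⠀
⠀⠀⠀⠒⠴⠒⣿⣿⠂⠿⠒
⠀⠀⠀⣿⠒⣾⣿⠒⠴⠂⠒
⠀⠀⠀⠒⠴⠒⠒⠒⠂⠒⠂
⠿⠿⠿⠿⠿⠿⠿⠿⠿⠿⠿
⠿⠿⠿⠿⠿⠿⠿⠿⠿⠿⠿
⠿⠿⠿⠿⠿⠿⠿⠿⠿⠿⠿
⠿⠿⠿⠿⠿⠿⠿⠿⠿⠿⠿

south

⠀⠀⠀⠀⠀⠀⠀⠀⠀⠀⠀
⠀⠀⠀⠀⠀⠀⠀⠀⠀⠀⠀
⠀⠀⠀⠴⠂⠒⠿⠒⠒⠿⠀
⠀⠀⠀⠒⠴⠒⣿⣿⠂⠿⠒
⠀⠀⠀⣿⠒⠒⣿⠒⠴⠂⠒
⠀⠀⠀⠒⠴⣾⠒⠒⠂⠒⠂
⠿⠿⠿⠿⠿⠿⠿⠿⠿⠿⠿
⠿⠿⠿⠿⠿⠿⠿⠿⠿⠿⠿
⠿⠿⠿⠿⠿⠿⠿⠿⠿⠿⠿
⠿⠿⠿⠿⠿⠿⠿⠿⠿⠿⠿
⠿⠿⠿⠿⠿⠿⠿⠿⠿⠿⠿

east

⠀⠀⠀⠀⠀⠀⠀⠀⠀⠀⠀
⠀⠀⠀⠀⠀⠀⠀⠀⠀⠀⠀
⠀⠀⠴⠂⠒⠿⠒⠒⠿⠀⠀
⠀⠀⠒⠴⠒⣿⣿⠂⠿⠒⠀
⠀⠀⣿⠒⠒⣿⠒⠴⠂⠒⠀
⠀⠀⠒⠴⠒⣾⠒⠂⠒⠂⠀
⠿⠿⠿⠿⠿⠿⠿⠿⠿⠿⠿
⠿⠿⠿⠿⠿⠿⠿⠿⠿⠿⠿
⠿⠿⠿⠿⠿⠿⠿⠿⠿⠿⠿
⠿⠿⠿⠿⠿⠿⠿⠿⠿⠿⠿
⠿⠿⠿⠿⠿⠿⠿⠿⠿⠿⠿

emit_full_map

⠴⠂⠒⠿⠒⠒⠿⠀
⠒⠴⠒⣿⣿⠂⠿⠒
⣿⠒⠒⣿⠒⠴⠂⠒
⠒⠴⠒⣾⠒⠂⠒⠂

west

⠀⠀⠀⠀⠀⠀⠀⠀⠀⠀⠀
⠀⠀⠀⠀⠀⠀⠀⠀⠀⠀⠀
⠀⠀⠀⠴⠂⠒⠿⠒⠒⠿⠀
⠀⠀⠀⠒⠴⠒⣿⣿⠂⠿⠒
⠀⠀⠀⣿⠒⠒⣿⠒⠴⠂⠒
⠀⠀⠀⠒⠴⣾⠒⠒⠂⠒⠂
⠿⠿⠿⠿⠿⠿⠿⠿⠿⠿⠿
⠿⠿⠿⠿⠿⠿⠿⠿⠿⠿⠿
⠿⠿⠿⠿⠿⠿⠿⠿⠿⠿⠿
⠿⠿⠿⠿⠿⠿⠿⠿⠿⠿⠿
⠿⠿⠿⠿⠿⠿⠿⠿⠿⠿⠿

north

⠀⠀⠀⠀⠀⠀⠀⠀⠀⠀⠀
⠀⠀⠀⠀⠀⠀⠀⠀⠀⠀⠀
⠀⠀⠀⠀⠀⠀⠀⠀⠀⠀⠀
⠀⠀⠀⠴⠂⠒⠿⠒⠒⠿⠀
⠀⠀⠀⠒⠴⠒⣿⣿⠂⠿⠒
⠀⠀⠀⣿⠒⣾⣿⠒⠴⠂⠒
⠀⠀⠀⠒⠴⠒⠒⠒⠂⠒⠂
⠿⠿⠿⠿⠿⠿⠿⠿⠿⠿⠿
⠿⠿⠿⠿⠿⠿⠿⠿⠿⠿⠿
⠿⠿⠿⠿⠿⠿⠿⠿⠿⠿⠿
⠿⠿⠿⠿⠿⠿⠿⠿⠿⠿⠿

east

⠀⠀⠀⠀⠀⠀⠀⠀⠀⠀⠀
⠀⠀⠀⠀⠀⠀⠀⠀⠀⠀⠀
⠀⠀⠀⠀⠀⠀⠀⠀⠀⠀⠀
⠀⠀⠴⠂⠒⠿⠒⠒⠿⠀⠀
⠀⠀⠒⠴⠒⣿⣿⠂⠿⠒⠀
⠀⠀⣿⠒⠒⣾⠒⠴⠂⠒⠀
⠀⠀⠒⠴⠒⠒⠒⠂⠒⠂⠀
⠿⠿⠿⠿⠿⠿⠿⠿⠿⠿⠿
⠿⠿⠿⠿⠿⠿⠿⠿⠿⠿⠿
⠿⠿⠿⠿⠿⠿⠿⠿⠿⠿⠿
⠿⠿⠿⠿⠿⠿⠿⠿⠿⠿⠿

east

⠀⠀⠀⠀⠀⠀⠀⠀⠀⠀⠀
⠀⠀⠀⠀⠀⠀⠀⠀⠀⠀⠀
⠀⠀⠀⠀⠀⠀⠀⠀⠀⠀⠀
⠀⠴⠂⠒⠿⠒⠒⠿⠀⠀⠀
⠀⠒⠴⠒⣿⣿⠂⠿⠒⠀⠀
⠀⣿⠒⠒⣿⣾⠴⠂⠒⠀⠀
⠀⠒⠴⠒⠒⠒⠂⠒⠂⠀⠀
⠿⠿⠿⠿⠿⠿⠿⠿⠿⠿⠿
⠿⠿⠿⠿⠿⠿⠿⠿⠿⠿⠿
⠿⠿⠿⠿⠿⠿⠿⠿⠿⠿⠿
⠿⠿⠿⠿⠿⠿⠿⠿⠿⠿⠿

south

⠀⠀⠀⠀⠀⠀⠀⠀⠀⠀⠀
⠀⠀⠀⠀⠀⠀⠀⠀⠀⠀⠀
⠀⠴⠂⠒⠿⠒⠒⠿⠀⠀⠀
⠀⠒⠴⠒⣿⣿⠂⠿⠒⠀⠀
⠀⣿⠒⠒⣿⠒⠴⠂⠒⠀⠀
⠀⠒⠴⠒⠒⣾⠂⠒⠂⠀⠀
⠿⠿⠿⠿⠿⠿⠿⠿⠿⠿⠿
⠿⠿⠿⠿⠿⠿⠿⠿⠿⠿⠿
⠿⠿⠿⠿⠿⠿⠿⠿⠿⠿⠿
⠿⠿⠿⠿⠿⠿⠿⠿⠿⠿⠿
⠿⠿⠿⠿⠿⠿⠿⠿⠿⠿⠿

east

⠀⠀⠀⠀⠀⠀⠀⠀⠀⠀⠀
⠀⠀⠀⠀⠀⠀⠀⠀⠀⠀⠀
⠴⠂⠒⠿⠒⠒⠿⠀⠀⠀⠀
⠒⠴⠒⣿⣿⠂⠿⠒⠀⠀⠀
⣿⠒⠒⣿⠒⠴⠂⠒⠀⠀⠀
⠒⠴⠒⠒⠒⣾⠒⠂⠀⠀⠀
⠿⠿⠿⠿⠿⠿⠿⠿⠿⠿⠿
⠿⠿⠿⠿⠿⠿⠿⠿⠿⠿⠿
⠿⠿⠿⠿⠿⠿⠿⠿⠿⠿⠿
⠿⠿⠿⠿⠿⠿⠿⠿⠿⠿⠿
⠿⠿⠿⠿⠿⠿⠿⠿⠿⠿⠿

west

⠀⠀⠀⠀⠀⠀⠀⠀⠀⠀⠀
⠀⠀⠀⠀⠀⠀⠀⠀⠀⠀⠀
⠀⠴⠂⠒⠿⠒⠒⠿⠀⠀⠀
⠀⠒⠴⠒⣿⣿⠂⠿⠒⠀⠀
⠀⣿⠒⠒⣿⠒⠴⠂⠒⠀⠀
⠀⠒⠴⠒⠒⣾⠂⠒⠂⠀⠀
⠿⠿⠿⠿⠿⠿⠿⠿⠿⠿⠿
⠿⠿⠿⠿⠿⠿⠿⠿⠿⠿⠿
⠿⠿⠿⠿⠿⠿⠿⠿⠿⠿⠿
⠿⠿⠿⠿⠿⠿⠿⠿⠿⠿⠿
⠿⠿⠿⠿⠿⠿⠿⠿⠿⠿⠿

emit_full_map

⠴⠂⠒⠿⠒⠒⠿⠀
⠒⠴⠒⣿⣿⠂⠿⠒
⣿⠒⠒⣿⠒⠴⠂⠒
⠒⠴⠒⠒⣾⠂⠒⠂

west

⠀⠀⠀⠀⠀⠀⠀⠀⠀⠀⠀
⠀⠀⠀⠀⠀⠀⠀⠀⠀⠀⠀
⠀⠀⠴⠂⠒⠿⠒⠒⠿⠀⠀
⠀⠀⠒⠴⠒⣿⣿⠂⠿⠒⠀
⠀⠀⣿⠒⠒⣿⠒⠴⠂⠒⠀
⠀⠀⠒⠴⠒⣾⠒⠂⠒⠂⠀
⠿⠿⠿⠿⠿⠿⠿⠿⠿⠿⠿
⠿⠿⠿⠿⠿⠿⠿⠿⠿⠿⠿
⠿⠿⠿⠿⠿⠿⠿⠿⠿⠿⠿
⠿⠿⠿⠿⠿⠿⠿⠿⠿⠿⠿
⠿⠿⠿⠿⠿⠿⠿⠿⠿⠿⠿

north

⠀⠀⠀⠀⠀⠀⠀⠀⠀⠀⠀
⠀⠀⠀⠀⠀⠀⠀⠀⠀⠀⠀
⠀⠀⠀⠀⠀⠀⠀⠀⠀⠀⠀
⠀⠀⠴⠂⠒⠿⠒⠒⠿⠀⠀
⠀⠀⠒⠴⠒⣿⣿⠂⠿⠒⠀
⠀⠀⣿⠒⠒⣾⠒⠴⠂⠒⠀
⠀⠀⠒⠴⠒⠒⠒⠂⠒⠂⠀
⠿⠿⠿⠿⠿⠿⠿⠿⠿⠿⠿
⠿⠿⠿⠿⠿⠿⠿⠿⠿⠿⠿
⠿⠿⠿⠿⠿⠿⠿⠿⠿⠿⠿
⠿⠿⠿⠿⠿⠿⠿⠿⠿⠿⠿

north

⠀⠀⠀⠀⠀⠀⠀⠀⠀⠀⠀
⠀⠀⠀⠀⠀⠀⠀⠀⠀⠀⠀
⠀⠀⠀⠀⠀⠀⠀⠀⠀⠀⠀
⠀⠀⠀⠒⠒⠴⠿⠴⠀⠀⠀
⠀⠀⠴⠂⠒⠿⠒⠒⠿⠀⠀
⠀⠀⠒⠴⠒⣾⣿⠂⠿⠒⠀
⠀⠀⣿⠒⠒⣿⠒⠴⠂⠒⠀
⠀⠀⠒⠴⠒⠒⠒⠂⠒⠂⠀
⠿⠿⠿⠿⠿⠿⠿⠿⠿⠿⠿
⠿⠿⠿⠿⠿⠿⠿⠿⠿⠿⠿
⠿⠿⠿⠿⠿⠿⠿⠿⠿⠿⠿

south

⠀⠀⠀⠀⠀⠀⠀⠀⠀⠀⠀
⠀⠀⠀⠀⠀⠀⠀⠀⠀⠀⠀
⠀⠀⠀⠒⠒⠴⠿⠴⠀⠀⠀
⠀⠀⠴⠂⠒⠿⠒⠒⠿⠀⠀
⠀⠀⠒⠴⠒⣿⣿⠂⠿⠒⠀
⠀⠀⣿⠒⠒⣾⠒⠴⠂⠒⠀
⠀⠀⠒⠴⠒⠒⠒⠂⠒⠂⠀
⠿⠿⠿⠿⠿⠿⠿⠿⠿⠿⠿
⠿⠿⠿⠿⠿⠿⠿⠿⠿⠿⠿
⠿⠿⠿⠿⠿⠿⠿⠿⠿⠿⠿
⠿⠿⠿⠿⠿⠿⠿⠿⠿⠿⠿

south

⠀⠀⠀⠀⠀⠀⠀⠀⠀⠀⠀
⠀⠀⠀⠒⠒⠴⠿⠴⠀⠀⠀
⠀⠀⠴⠂⠒⠿⠒⠒⠿⠀⠀
⠀⠀⠒⠴⠒⣿⣿⠂⠿⠒⠀
⠀⠀⣿⠒⠒⣿⠒⠴⠂⠒⠀
⠀⠀⠒⠴⠒⣾⠒⠂⠒⠂⠀
⠿⠿⠿⠿⠿⠿⠿⠿⠿⠿⠿
⠿⠿⠿⠿⠿⠿⠿⠿⠿⠿⠿
⠿⠿⠿⠿⠿⠿⠿⠿⠿⠿⠿
⠿⠿⠿⠿⠿⠿⠿⠿⠿⠿⠿
⠿⠿⠿⠿⠿⠿⠿⠿⠿⠿⠿

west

⠀⠀⠀⠀⠀⠀⠀⠀⠀⠀⠀
⠀⠀⠀⠀⠒⠒⠴⠿⠴⠀⠀
⠀⠀⠀⠴⠂⠒⠿⠒⠒⠿⠀
⠀⠀⠀⠒⠴⠒⣿⣿⠂⠿⠒
⠀⠀⠀⣿⠒⠒⣿⠒⠴⠂⠒
⠀⠀⠀⠒⠴⣾⠒⠒⠂⠒⠂
⠿⠿⠿⠿⠿⠿⠿⠿⠿⠿⠿
⠿⠿⠿⠿⠿⠿⠿⠿⠿⠿⠿
⠿⠿⠿⠿⠿⠿⠿⠿⠿⠿⠿
⠿⠿⠿⠿⠿⠿⠿⠿⠿⠿⠿
⠿⠿⠿⠿⠿⠿⠿⠿⠿⠿⠿

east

⠀⠀⠀⠀⠀⠀⠀⠀⠀⠀⠀
⠀⠀⠀⠒⠒⠴⠿⠴⠀⠀⠀
⠀⠀⠴⠂⠒⠿⠒⠒⠿⠀⠀
⠀⠀⠒⠴⠒⣿⣿⠂⠿⠒⠀
⠀⠀⣿⠒⠒⣿⠒⠴⠂⠒⠀
⠀⠀⠒⠴⠒⣾⠒⠂⠒⠂⠀
⠿⠿⠿⠿⠿⠿⠿⠿⠿⠿⠿
⠿⠿⠿⠿⠿⠿⠿⠿⠿⠿⠿
⠿⠿⠿⠿⠿⠿⠿⠿⠿⠿⠿
⠿⠿⠿⠿⠿⠿⠿⠿⠿⠿⠿
⠿⠿⠿⠿⠿⠿⠿⠿⠿⠿⠿

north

⠀⠀⠀⠀⠀⠀⠀⠀⠀⠀⠀
⠀⠀⠀⠀⠀⠀⠀⠀⠀⠀⠀
⠀⠀⠀⠒⠒⠴⠿⠴⠀⠀⠀
⠀⠀⠴⠂⠒⠿⠒⠒⠿⠀⠀
⠀⠀⠒⠴⠒⣿⣿⠂⠿⠒⠀
⠀⠀⣿⠒⠒⣾⠒⠴⠂⠒⠀
⠀⠀⠒⠴⠒⠒⠒⠂⠒⠂⠀
⠿⠿⠿⠿⠿⠿⠿⠿⠿⠿⠿
⠿⠿⠿⠿⠿⠿⠿⠿⠿⠿⠿
⠿⠿⠿⠿⠿⠿⠿⠿⠿⠿⠿
⠿⠿⠿⠿⠿⠿⠿⠿⠿⠿⠿
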